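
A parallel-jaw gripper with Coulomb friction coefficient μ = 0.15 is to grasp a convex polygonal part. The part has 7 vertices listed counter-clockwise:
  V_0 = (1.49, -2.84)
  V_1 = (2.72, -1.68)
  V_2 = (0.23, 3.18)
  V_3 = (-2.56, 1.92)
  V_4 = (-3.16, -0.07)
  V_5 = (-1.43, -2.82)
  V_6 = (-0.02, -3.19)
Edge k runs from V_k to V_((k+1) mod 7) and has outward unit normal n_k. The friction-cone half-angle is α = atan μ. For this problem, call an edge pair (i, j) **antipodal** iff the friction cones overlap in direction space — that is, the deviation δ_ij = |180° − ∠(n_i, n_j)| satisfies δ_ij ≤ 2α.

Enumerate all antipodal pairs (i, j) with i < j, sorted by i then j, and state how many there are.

α = atan 0.15 = 8.53°;  2α = 17.06°
n_0 = (+0.6861, -0.7275)
n_1 = (+0.8900, +0.4560)
n_2 = (-0.4116, +0.9114)
n_3 = (-0.9574, +0.2887)
n_4 = (-0.8464, -0.5325)
n_5 = (-0.2538, -0.9673)
n_6 = (+0.2258, -0.9742)
  (0,1): δ = 106.19°  ·
  (0,2): δ = 19.02°  ·
  (0,3): δ = 29.90°  ·
  (0,4): δ = 78.85°  ·
  (0,5): δ = 121.97°  ·
  (0,6): δ = 149.73°  ·
  (1,2): δ = 92.82°  ·
  (1,3): δ = 43.91°  ·
  (1,4): δ = 5.05°  ✓
  (1,5): δ = 48.17°  ·
  (1,6): δ = 75.92°  ·
  (2,3): δ = 131.08°  ·
  (2,4): δ = 82.13°  ·
  (2,5): δ = 39.01°  ·
  (2,6): δ = 11.25°  ✓
  (3,4): δ = 131.05°  ·
  (3,5): δ = 87.93°  ·
  (3,6): δ = 60.17°  ·
  (4,5): δ = 136.88°  ·
  (4,6): δ = 109.12°  ·
  (5,6): δ = 152.25°  ·
antipodal pairs: 2

count = 2; pairs: (1,4), (2,6)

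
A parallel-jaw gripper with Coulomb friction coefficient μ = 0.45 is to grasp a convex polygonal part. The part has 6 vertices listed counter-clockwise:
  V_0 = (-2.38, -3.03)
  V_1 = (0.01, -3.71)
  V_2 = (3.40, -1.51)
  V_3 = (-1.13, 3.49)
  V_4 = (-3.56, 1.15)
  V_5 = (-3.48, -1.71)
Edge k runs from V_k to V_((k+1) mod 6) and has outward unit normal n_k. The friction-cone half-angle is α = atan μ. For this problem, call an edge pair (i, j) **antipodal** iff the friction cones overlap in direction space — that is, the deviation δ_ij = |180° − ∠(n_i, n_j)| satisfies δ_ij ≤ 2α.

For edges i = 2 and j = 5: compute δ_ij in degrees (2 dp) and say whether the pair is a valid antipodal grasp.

δ = 2.37°, valid

α = atan 0.45 = 24.23°;  2α = 48.46°
edge 2: e_2 = (-4.53, +5.00);  n_2 = (+0.7411, +0.6714)
edge 5: e_5 = (+1.10, -1.32);  n_5 = (-0.7682, -0.6402)
∠(n_2, n_5) = 177.63°
δ = |180° − 177.63°| = 2.37°
2.37° ≤ 2α = 48.46°  →  valid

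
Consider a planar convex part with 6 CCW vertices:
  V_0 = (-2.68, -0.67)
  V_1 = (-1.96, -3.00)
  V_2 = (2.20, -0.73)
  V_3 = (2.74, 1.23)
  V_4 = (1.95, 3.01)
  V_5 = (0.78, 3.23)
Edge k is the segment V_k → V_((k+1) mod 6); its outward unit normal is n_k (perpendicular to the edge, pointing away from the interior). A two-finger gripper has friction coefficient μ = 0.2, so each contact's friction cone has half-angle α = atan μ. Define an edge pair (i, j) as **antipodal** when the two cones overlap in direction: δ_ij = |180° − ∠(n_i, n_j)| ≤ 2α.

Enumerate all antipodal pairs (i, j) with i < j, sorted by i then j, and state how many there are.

α = atan 0.2 = 11.31°;  2α = 22.62°
n_0 = (-0.9554, -0.2952)
n_1 = (+0.4790, -0.8778)
n_2 = (+0.9641, -0.2656)
n_3 = (+0.9140, +0.4057)
n_4 = (+0.1848, +0.9828)
n_5 = (-0.7480, +0.6636)
  (0,1): δ = 78.55°  ·
  (0,2): δ = 32.58°  ·
  (0,3): δ = 6.76°  ✓
  (0,4): δ = 62.18°  ·
  (0,5): δ = 121.25°  ·
  (1,2): δ = 134.02°  ·
  (1,3): δ = 94.69°  ·
  (1,4): δ = 39.27°  ·
  (1,5): δ = 19.80°  ✓
  (2,3): δ = 140.66°  ·
  (2,4): δ = 85.25°  ·
  (2,5): δ = 26.18°  ·
  (3,4): δ = 124.58°  ·
  (3,5): δ = 65.51°  ·
  (4,5): δ = 120.93°  ·
antipodal pairs: 2

count = 2; pairs: (0,3), (1,5)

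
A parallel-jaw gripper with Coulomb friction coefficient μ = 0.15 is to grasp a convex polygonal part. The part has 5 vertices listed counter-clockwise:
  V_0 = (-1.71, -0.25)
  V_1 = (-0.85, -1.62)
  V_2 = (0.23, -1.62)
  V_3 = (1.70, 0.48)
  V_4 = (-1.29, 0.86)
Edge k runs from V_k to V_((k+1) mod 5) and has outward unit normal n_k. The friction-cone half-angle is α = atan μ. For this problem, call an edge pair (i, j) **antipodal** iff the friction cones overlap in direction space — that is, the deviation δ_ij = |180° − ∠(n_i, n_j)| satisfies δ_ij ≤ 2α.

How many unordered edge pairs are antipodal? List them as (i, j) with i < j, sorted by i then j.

count = 2; pairs: (1,3), (2,4)

α = atan 0.15 = 8.53°;  2α = 17.06°
n_0 = (-0.8470, -0.5317)
n_1 = (+0.0000, -1.0000)
n_2 = (+0.8192, -0.5735)
n_3 = (+0.1261, +0.9920)
n_4 = (-0.9353, +0.3539)
  (0,1): δ = 122.12°  ·
  (0,2): δ = 67.11°  ·
  (0,3): δ = 50.64°  ·
  (0,4): δ = 127.16°  ·
  (1,2): δ = 124.99°  ·
  (1,3): δ = 7.24°  ✓
  (1,4): δ = 69.27°  ·
  (2,3): δ = 62.25°  ·
  (2,4): δ = 14.27°  ✓
  (3,4): δ = 103.48°  ·
antipodal pairs: 2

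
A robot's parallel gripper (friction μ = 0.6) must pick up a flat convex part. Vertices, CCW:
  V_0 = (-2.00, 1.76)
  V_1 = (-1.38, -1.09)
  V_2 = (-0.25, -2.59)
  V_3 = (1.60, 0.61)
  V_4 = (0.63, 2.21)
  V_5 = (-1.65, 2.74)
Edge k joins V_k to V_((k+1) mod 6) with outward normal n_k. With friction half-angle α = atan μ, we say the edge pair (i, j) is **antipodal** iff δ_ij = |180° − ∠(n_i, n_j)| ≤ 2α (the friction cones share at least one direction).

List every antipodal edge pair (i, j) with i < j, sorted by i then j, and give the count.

α = atan 0.6 = 30.96°;  2α = 61.93°
n_0 = (-0.9771, -0.2126)
n_1 = (-0.7987, -0.6017)
n_2 = (+0.8657, -0.5005)
n_3 = (+0.8551, +0.5184)
n_4 = (+0.2264, +0.9740)
n_5 = (-0.9417, +0.3363)
  (0,1): δ = 155.28°  ·
  (0,2): δ = 42.31°  ✓
  (0,3): δ = 18.95°  ✓
  (0,4): δ = 64.64°  ·
  (0,5): δ = 148.07°  ·
  (1,2): δ = 67.03°  ·
  (1,3): δ = 5.77°  ✓
  (1,4): δ = 39.92°  ✓
  (1,5): δ = 123.35°  ·
  (2,3): δ = 118.74°  ·
  (2,4): δ = 73.05°  ·
  (2,5): δ = 10.38°  ✓
  (3,4): δ = 134.31°  ·
  (3,5): δ = 50.88°  ✓
  (4,5): δ = 96.57°  ·
antipodal pairs: 6

count = 6; pairs: (0,2), (0,3), (1,3), (1,4), (2,5), (3,5)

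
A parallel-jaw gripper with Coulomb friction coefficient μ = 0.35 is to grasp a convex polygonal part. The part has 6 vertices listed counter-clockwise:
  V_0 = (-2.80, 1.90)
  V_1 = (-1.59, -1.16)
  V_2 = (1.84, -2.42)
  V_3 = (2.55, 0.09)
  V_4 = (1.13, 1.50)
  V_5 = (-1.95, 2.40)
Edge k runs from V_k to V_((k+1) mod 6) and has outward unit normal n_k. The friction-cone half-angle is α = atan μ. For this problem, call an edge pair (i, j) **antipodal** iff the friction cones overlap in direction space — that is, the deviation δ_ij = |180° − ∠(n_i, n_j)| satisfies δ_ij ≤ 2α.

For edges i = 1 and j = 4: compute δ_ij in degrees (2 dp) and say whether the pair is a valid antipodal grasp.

α = atan 0.35 = 19.29°;  2α = 38.58°
edge 1: e_1 = (+3.43, -1.26);  n_1 = (-0.3448, -0.9387)
edge 4: e_4 = (-3.08, +0.90);  n_4 = (+0.2805, +0.9599)
∠(n_1, n_4) = 176.12°
δ = |180° − 176.12°| = 3.88°
3.88° ≤ 2α = 38.58°  →  valid

δ = 3.88°, valid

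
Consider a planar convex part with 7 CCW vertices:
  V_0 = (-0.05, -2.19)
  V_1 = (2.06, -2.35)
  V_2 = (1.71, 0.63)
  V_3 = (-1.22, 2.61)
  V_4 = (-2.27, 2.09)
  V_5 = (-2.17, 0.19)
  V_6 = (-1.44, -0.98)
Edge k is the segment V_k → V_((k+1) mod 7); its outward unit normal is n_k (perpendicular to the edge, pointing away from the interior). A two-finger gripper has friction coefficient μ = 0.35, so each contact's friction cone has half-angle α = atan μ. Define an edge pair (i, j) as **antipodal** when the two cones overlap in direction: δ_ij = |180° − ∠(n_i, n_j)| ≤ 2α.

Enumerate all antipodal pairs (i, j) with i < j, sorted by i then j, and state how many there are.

α = atan 0.35 = 19.29°;  2α = 38.58°
n_0 = (-0.0756, -0.9971)
n_1 = (+0.9932, +0.1166)
n_2 = (+0.5599, +0.8286)
n_3 = (-0.4438, +0.8961)
n_4 = (-0.9986, -0.0526)
n_5 = (-0.8484, -0.5293)
n_6 = (-0.6566, -0.7543)
  (0,1): δ = 78.96°  ·
  (0,2): δ = 29.71°  ✓
  (0,3): δ = 30.68°  ✓
  (0,4): δ = 97.35°  ·
  (0,5): δ = 126.30°  ·
  (0,6): δ = 143.30°  ·
  (1,2): δ = 130.75°  ·
  (1,3): δ = 70.35°  ·
  (1,4): δ = 3.69°  ✓
  (1,5): δ = 25.26°  ✓
  (1,6): δ = 42.26°  ·
  (2,3): δ = 119.60°  ·
  (2,4): δ = 52.94°  ·
  (2,5): δ = 23.99°  ✓
  (2,6): δ = 6.99°  ✓
  (3,4): δ = 113.33°  ·
  (3,5): δ = 84.39°  ·
  (3,6): δ = 67.39°  ·
  (4,5): δ = 151.05°  ·
  (4,6): δ = 134.05°  ·
  (5,6): δ = 163.00°  ·
antipodal pairs: 6

count = 6; pairs: (0,2), (0,3), (1,4), (1,5), (2,5), (2,6)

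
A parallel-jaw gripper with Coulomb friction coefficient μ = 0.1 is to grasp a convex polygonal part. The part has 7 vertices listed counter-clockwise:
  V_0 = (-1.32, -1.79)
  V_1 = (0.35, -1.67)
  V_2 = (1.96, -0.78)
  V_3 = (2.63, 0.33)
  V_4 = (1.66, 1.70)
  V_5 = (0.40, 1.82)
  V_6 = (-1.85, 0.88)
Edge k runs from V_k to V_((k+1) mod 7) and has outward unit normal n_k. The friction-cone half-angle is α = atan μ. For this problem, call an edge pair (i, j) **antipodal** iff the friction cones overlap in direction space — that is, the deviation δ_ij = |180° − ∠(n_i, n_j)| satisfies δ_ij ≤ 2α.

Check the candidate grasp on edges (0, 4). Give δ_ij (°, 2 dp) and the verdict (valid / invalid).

α = atan 0.1 = 5.71°;  2α = 11.42°
edge 0: e_0 = (+1.67, +0.12);  n_0 = (+0.0717, -0.9974)
edge 4: e_4 = (-1.26, +0.12);  n_4 = (+0.0948, +0.9955)
∠(n_0, n_4) = 170.45°
δ = |180° − 170.45°| = 9.55°
9.55° ≤ 2α = 11.42°  →  valid

δ = 9.55°, valid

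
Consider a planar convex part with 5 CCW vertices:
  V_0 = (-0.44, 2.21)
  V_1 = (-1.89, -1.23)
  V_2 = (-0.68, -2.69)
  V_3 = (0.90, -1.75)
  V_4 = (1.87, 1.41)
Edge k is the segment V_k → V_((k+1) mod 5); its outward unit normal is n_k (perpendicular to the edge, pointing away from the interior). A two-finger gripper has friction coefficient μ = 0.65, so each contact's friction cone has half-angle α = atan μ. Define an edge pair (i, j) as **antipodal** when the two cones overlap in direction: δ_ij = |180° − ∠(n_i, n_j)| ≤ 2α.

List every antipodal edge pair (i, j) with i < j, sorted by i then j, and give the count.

α = atan 0.65 = 33.02°;  2α = 66.05°
n_0 = (-0.9215, +0.3884)
n_1 = (-0.7699, -0.6381)
n_2 = (+0.5113, -0.8594)
n_3 = (+0.9560, -0.2934)
n_4 = (+0.3273, +0.9449)
  (0,1): δ = 117.49°  ·
  (0,2): δ = 36.39°  ✓
  (0,3): δ = 5.79°  ✓
  (0,4): δ = 93.75°  ·
  (1,2): δ = 98.90°  ·
  (1,3): δ = 56.72°  ✓
  (1,4): δ = 31.25°  ✓
  (2,3): δ = 137.81°  ·
  (2,4): δ = 49.85°  ✓
  (3,4): δ = 92.04°  ·
antipodal pairs: 5

count = 5; pairs: (0,2), (0,3), (1,3), (1,4), (2,4)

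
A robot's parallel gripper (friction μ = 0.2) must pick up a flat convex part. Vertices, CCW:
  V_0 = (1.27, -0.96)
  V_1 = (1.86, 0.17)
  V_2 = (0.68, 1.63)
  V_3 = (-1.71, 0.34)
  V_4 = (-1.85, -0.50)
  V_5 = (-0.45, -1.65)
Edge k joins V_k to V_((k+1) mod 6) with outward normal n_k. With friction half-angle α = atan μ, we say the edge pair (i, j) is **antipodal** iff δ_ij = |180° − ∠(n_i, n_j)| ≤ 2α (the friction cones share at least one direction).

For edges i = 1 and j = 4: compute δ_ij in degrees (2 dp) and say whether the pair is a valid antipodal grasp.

δ = 11.65°, valid

α = atan 0.2 = 11.31°;  2α = 22.62°
edge 1: e_1 = (-1.18, +1.46);  n_1 = (+0.7777, +0.6286)
edge 4: e_4 = (+1.40, -1.15);  n_4 = (-0.6347, -0.7727)
∠(n_1, n_4) = 168.35°
δ = |180° − 168.35°| = 11.65°
11.65° ≤ 2α = 22.62°  →  valid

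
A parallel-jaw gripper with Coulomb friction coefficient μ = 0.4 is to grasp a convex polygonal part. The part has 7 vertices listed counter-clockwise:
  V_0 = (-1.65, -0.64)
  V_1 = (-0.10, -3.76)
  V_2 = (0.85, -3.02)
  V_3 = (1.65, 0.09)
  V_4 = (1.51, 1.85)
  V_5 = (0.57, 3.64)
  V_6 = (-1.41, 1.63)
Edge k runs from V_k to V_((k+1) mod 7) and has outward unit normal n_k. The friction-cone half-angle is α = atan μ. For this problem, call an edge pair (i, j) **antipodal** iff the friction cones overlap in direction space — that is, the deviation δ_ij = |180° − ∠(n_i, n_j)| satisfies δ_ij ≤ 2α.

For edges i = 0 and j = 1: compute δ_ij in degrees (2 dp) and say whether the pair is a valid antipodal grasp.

α = atan 0.4 = 21.80°;  2α = 43.60°
edge 0: e_0 = (+1.55, -3.12);  n_0 = (-0.8956, -0.4449)
edge 1: e_1 = (+0.95, +0.74);  n_1 = (+0.6145, -0.7889)
∠(n_0, n_1) = 101.50°
δ = |180° − 101.50°| = 78.50°
78.50° > 2α = 43.60°  →  invalid

δ = 78.50°, invalid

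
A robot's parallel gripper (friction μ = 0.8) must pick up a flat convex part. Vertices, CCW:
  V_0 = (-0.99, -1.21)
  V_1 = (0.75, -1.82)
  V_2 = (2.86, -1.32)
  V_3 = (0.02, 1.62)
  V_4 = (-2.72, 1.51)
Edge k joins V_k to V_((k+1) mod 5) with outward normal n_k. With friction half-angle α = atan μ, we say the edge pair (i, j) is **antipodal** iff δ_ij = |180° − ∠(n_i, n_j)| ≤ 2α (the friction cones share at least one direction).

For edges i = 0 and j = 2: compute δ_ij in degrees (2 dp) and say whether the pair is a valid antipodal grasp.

α = atan 0.8 = 38.66°;  2α = 77.32°
edge 0: e_0 = (+1.74, -0.61);  n_0 = (-0.3308, -0.9437)
edge 2: e_2 = (-2.84, +2.94);  n_2 = (+0.7192, +0.6948)
∠(n_0, n_2) = 153.33°
δ = |180° − 153.33°| = 26.67°
26.67° ≤ 2α = 77.32°  →  valid

δ = 26.67°, valid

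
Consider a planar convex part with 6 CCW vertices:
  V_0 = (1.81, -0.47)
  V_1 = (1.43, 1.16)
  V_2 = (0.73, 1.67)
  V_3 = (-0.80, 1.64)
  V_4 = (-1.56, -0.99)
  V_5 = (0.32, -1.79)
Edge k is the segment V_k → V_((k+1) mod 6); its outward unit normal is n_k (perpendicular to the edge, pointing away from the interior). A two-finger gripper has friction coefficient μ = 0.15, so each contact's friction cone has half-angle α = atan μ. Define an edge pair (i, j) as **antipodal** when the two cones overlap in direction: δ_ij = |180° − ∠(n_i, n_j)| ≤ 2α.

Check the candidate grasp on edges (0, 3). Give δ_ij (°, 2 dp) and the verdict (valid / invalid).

δ = 29.24°, invalid

α = atan 0.15 = 8.53°;  2α = 17.06°
edge 0: e_0 = (-0.38, +1.63);  n_0 = (+0.9739, +0.2270)
edge 3: e_3 = (-0.76, -2.63);  n_3 = (-0.9607, +0.2776)
∠(n_0, n_3) = 150.76°
δ = |180° − 150.76°| = 29.24°
29.24° > 2α = 17.06°  →  invalid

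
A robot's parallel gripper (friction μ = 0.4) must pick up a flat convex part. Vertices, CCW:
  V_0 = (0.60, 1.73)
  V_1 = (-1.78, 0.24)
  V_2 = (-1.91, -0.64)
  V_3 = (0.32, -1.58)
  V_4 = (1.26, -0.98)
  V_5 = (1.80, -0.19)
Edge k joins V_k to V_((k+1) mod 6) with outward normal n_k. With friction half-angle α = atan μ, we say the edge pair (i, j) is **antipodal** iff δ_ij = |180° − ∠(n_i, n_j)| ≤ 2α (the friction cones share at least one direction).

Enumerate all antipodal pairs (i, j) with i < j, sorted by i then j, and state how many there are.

count = 5; pairs: (0,3), (0,4), (1,4), (1,5), (2,5)

α = atan 0.4 = 21.80°;  2α = 43.60°
n_0 = (-0.5306, +0.8476)
n_1 = (-0.9893, +0.1461)
n_2 = (-0.3884, -0.9215)
n_3 = (+0.5380, -0.8429)
n_4 = (+0.8256, -0.5643)
n_5 = (+0.8480, +0.5300)
  (0,1): δ = 130.45°  ·
  (0,2): δ = 54.91°  ·
  (0,3): δ = 0.50°  ✓
  (0,4): δ = 23.60°  ✓
  (0,5): δ = 89.96°  ·
  (1,2): δ = 104.45°  ·
  (1,3): δ = 49.05°  ·
  (1,4): δ = 25.95°  ✓
  (1,5): δ = 40.41°  ✓
  (2,3): δ = 124.59°  ·
  (2,4): δ = 101.50°  ·
  (2,5): δ = 35.14°  ✓
  (3,4): δ = 156.90°  ·
  (3,5): δ = 90.54°  ·
  (4,5): δ = 113.64°  ·
antipodal pairs: 5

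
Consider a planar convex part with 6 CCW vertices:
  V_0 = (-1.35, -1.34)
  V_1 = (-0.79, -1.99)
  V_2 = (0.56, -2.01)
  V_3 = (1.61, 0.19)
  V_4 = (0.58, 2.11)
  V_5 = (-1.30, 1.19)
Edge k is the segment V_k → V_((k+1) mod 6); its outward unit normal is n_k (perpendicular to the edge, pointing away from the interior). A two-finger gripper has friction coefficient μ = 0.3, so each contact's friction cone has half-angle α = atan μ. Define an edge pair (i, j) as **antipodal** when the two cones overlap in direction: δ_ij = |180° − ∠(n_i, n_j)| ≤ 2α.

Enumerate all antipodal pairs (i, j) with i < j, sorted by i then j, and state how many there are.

count = 4; pairs: (0,3), (1,4), (2,5), (3,5)

α = atan 0.3 = 16.70°;  2α = 33.40°
n_0 = (-0.7576, -0.6527)
n_1 = (-0.0148, -0.9999)
n_2 = (+0.9025, -0.4307)
n_3 = (+0.8812, +0.4727)
n_4 = (-0.4396, +0.8982)
n_5 = (-0.9998, +0.0198)
  (0,1): δ = 131.59°  ·
  (0,2): δ = 66.26°  ·
  (0,3): δ = 12.53°  ✓
  (0,4): δ = 75.33°  ·
  (0,5): δ = 138.12°  ·
  (1,2): δ = 114.67°  ·
  (1,3): δ = 60.94°  ·
  (1,4): δ = 26.92°  ✓
  (1,5): δ = 89.72°  ·
  (2,3): δ = 126.27°  ·
  (2,4): δ = 38.41°  ·
  (2,5): δ = 24.38°  ✓
  (3,4): δ = 92.14°  ·
  (3,5): δ = 29.34°  ✓
  (4,5): δ = 117.21°  ·
antipodal pairs: 4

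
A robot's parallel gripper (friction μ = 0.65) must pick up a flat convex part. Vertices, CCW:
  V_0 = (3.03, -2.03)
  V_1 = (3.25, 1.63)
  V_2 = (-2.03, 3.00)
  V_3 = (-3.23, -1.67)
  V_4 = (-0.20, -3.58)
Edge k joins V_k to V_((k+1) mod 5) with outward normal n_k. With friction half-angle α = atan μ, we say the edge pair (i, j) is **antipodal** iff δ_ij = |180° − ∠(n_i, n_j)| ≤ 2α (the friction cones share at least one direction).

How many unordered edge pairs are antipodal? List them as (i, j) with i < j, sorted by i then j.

count = 5; pairs: (0,2), (0,3), (1,3), (1,4), (2,4)

α = atan 0.65 = 33.02°;  2α = 66.05°
n_0 = (+0.9982, -0.0600)
n_1 = (+0.2512, +0.9679)
n_2 = (-0.9685, +0.2489)
n_3 = (-0.5333, -0.8460)
n_4 = (+0.4326, -0.9016)
  (0,1): δ = 101.11°  ·
  (0,2): δ = 10.97°  ✓
  (0,3): δ = 61.21°  ✓
  (0,4): δ = 119.08°  ·
  (1,2): δ = 89.87°  ·
  (1,3): δ = 17.68°  ✓
  (1,4): δ = 40.18°  ✓
  (2,3): δ = 107.81°  ·
  (2,4): δ = 49.95°  ✓
  (3,4): δ = 122.14°  ·
antipodal pairs: 5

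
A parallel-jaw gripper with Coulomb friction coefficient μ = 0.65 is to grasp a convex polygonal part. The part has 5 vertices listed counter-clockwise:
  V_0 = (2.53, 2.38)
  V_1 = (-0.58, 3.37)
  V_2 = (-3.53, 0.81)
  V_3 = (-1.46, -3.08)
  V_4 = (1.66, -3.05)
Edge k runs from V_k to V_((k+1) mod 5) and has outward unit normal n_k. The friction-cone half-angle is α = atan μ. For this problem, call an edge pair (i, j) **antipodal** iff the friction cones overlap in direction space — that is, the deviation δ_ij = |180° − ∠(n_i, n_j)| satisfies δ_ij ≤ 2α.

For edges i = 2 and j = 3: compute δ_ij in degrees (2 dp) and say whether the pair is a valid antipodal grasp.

δ = 117.47°, invalid

α = atan 0.65 = 33.02°;  2α = 66.05°
edge 2: e_2 = (+2.07, -3.89);  n_2 = (-0.8828, -0.4698)
edge 3: e_3 = (+3.12, +0.03);  n_3 = (+0.0096, -1.0000)
∠(n_2, n_3) = 62.53°
δ = |180° − 62.53°| = 117.47°
117.47° > 2α = 66.05°  →  invalid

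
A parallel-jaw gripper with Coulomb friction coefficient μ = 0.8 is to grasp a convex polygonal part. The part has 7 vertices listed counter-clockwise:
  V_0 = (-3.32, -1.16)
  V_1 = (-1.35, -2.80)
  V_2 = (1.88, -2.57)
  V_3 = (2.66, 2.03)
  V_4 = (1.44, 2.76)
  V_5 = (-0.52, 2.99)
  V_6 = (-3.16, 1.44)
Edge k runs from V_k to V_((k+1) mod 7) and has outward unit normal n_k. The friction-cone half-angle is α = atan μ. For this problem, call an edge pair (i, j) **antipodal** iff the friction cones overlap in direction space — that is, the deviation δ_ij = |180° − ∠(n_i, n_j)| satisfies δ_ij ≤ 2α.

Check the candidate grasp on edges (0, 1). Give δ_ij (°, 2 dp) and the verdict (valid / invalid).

α = atan 0.8 = 38.66°;  2α = 77.32°
edge 0: e_0 = (+1.97, -1.64);  n_0 = (-0.6398, -0.7685)
edge 1: e_1 = (+3.23, +0.23);  n_1 = (+0.0710, -0.9975)
∠(n_0, n_1) = 43.85°
δ = |180° − 43.85°| = 136.15°
136.15° > 2α = 77.32°  →  invalid

δ = 136.15°, invalid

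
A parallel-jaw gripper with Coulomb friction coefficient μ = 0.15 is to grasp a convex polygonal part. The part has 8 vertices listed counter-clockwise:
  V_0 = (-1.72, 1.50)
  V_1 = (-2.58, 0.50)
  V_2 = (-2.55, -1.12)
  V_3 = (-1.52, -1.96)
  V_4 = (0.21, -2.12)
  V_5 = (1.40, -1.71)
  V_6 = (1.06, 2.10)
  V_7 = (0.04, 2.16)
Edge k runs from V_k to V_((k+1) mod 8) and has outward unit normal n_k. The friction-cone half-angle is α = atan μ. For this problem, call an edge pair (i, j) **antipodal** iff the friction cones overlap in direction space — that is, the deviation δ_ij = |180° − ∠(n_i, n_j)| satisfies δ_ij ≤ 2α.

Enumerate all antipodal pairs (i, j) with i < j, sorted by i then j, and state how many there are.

count = 3; pairs: (1,5), (3,6), (4,7)

α = atan 0.15 = 8.53°;  2α = 17.06°
n_0 = (-0.7582, +0.6520)
n_1 = (-0.9998, -0.0185)
n_2 = (-0.6320, -0.7750)
n_3 = (-0.0921, -0.9958)
n_4 = (+0.3257, -0.9455)
n_5 = (+0.9960, +0.0889)
n_6 = (+0.0587, +0.9983)
n_7 = (-0.3511, +0.9363)
  (0,1): δ = 138.24°  ·
  (0,2): δ = 88.50°  ·
  (0,3): δ = 54.59°  ·
  (0,4): δ = 30.29°  ·
  (0,5): δ = 45.80°  ·
  (0,6): δ = 127.33°  ·
  (0,7): δ = 151.25°  ·
  (1,2): δ = 130.26°  ·
  (1,3): δ = 96.34°  ·
  (1,4): δ = 72.05°  ·
  (1,5): δ = 4.04°  ✓
  (1,6): δ = 85.57°  ·
  (1,7): δ = 109.50°  ·
  (2,3): δ = 146.09°  ·
  (2,4): δ = 121.79°  ·
  (2,5): δ = 45.70°  ·
  (2,6): δ = 35.83°  ·
  (2,7): δ = 59.75°  ·
  (3,4): δ = 155.71°  ·
  (3,5): δ = 79.62°  ·
  (3,6): δ = 1.92°  ✓
  (3,7): δ = 25.84°  ·
  (4,5): δ = 103.91°  ·
  (4,6): δ = 22.38°  ·
  (4,7): δ = 1.55°  ✓
  (5,6): δ = 98.47°  ·
  (5,7): δ = 74.54°  ·
  (6,7): δ = 156.08°  ·
antipodal pairs: 3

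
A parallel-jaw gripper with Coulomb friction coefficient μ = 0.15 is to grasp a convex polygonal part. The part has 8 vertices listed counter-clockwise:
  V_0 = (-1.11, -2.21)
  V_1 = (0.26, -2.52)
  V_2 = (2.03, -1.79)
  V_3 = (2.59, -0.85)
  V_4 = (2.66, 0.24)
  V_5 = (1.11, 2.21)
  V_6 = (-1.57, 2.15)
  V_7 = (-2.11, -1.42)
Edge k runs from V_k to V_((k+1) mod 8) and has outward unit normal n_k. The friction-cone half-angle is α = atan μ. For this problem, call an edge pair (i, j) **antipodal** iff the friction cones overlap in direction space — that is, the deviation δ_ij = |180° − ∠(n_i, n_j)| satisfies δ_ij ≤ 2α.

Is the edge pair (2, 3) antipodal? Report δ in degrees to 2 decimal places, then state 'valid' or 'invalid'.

α = atan 0.15 = 8.53°;  2α = 17.06°
edge 2: e_2 = (+0.56, +0.94);  n_2 = (+0.8591, -0.5118)
edge 3: e_3 = (+0.07, +1.09);  n_3 = (+0.9979, -0.0641)
∠(n_2, n_3) = 27.11°
δ = |180° − 27.11°| = 152.89°
152.89° > 2α = 17.06°  →  invalid

δ = 152.89°, invalid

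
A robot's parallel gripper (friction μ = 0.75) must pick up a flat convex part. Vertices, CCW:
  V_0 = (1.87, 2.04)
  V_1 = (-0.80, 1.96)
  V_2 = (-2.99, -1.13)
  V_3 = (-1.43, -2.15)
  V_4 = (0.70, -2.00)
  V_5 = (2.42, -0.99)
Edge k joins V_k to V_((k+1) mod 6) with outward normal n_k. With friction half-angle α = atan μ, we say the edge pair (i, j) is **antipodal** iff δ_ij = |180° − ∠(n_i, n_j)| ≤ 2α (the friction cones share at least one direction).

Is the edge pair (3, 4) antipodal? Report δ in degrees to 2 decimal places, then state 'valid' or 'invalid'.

α = atan 0.75 = 36.87°;  2α = 73.74°
edge 3: e_3 = (+2.13, +0.15);  n_3 = (+0.0702, -0.9975)
edge 4: e_4 = (+1.72, +1.01);  n_4 = (+0.5064, -0.8623)
∠(n_3, n_4) = 26.39°
δ = |180° − 26.39°| = 153.61°
153.61° > 2α = 73.74°  →  invalid

δ = 153.61°, invalid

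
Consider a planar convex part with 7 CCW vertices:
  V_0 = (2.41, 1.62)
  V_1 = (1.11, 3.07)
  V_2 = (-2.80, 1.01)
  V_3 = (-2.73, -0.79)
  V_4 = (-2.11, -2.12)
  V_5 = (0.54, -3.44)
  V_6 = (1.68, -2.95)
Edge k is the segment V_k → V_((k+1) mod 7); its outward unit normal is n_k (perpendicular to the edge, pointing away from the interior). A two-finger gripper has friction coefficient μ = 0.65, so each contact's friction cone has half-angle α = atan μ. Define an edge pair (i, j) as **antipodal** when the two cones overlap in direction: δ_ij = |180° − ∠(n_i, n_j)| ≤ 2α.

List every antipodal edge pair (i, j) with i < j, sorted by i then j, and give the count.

count = 8; pairs: (0,2), (0,3), (0,4), (1,4), (1,5), (1,6), (2,6), (3,6)

α = atan 0.65 = 33.02°;  2α = 66.05°
n_0 = (+0.7446, +0.6675)
n_1 = (-0.4661, +0.8847)
n_2 = (-0.9992, -0.0389)
n_3 = (-0.9064, -0.4225)
n_4 = (-0.4459, -0.8951)
n_5 = (+0.3949, -0.9187)
n_6 = (+0.9875, -0.1577)
  (0,1): δ = 104.10°  ·
  (0,2): δ = 39.65°  ✓
  (0,3): δ = 16.88°  ✓
  (0,4): δ = 21.64°  ✓
  (0,5): δ = 71.38°  ·
  (0,6): δ = 129.05°  ·
  (1,2): δ = 115.56°  ·
  (1,3): δ = 92.79°  ·
  (1,4): δ = 54.26°  ✓
  (1,5): δ = 4.52°  ✓
  (1,6): δ = 53.14°  ✓
  (2,3): δ = 157.23°  ·
  (2,4): δ = 118.71°  ·
  (2,5): δ = 68.97°  ·
  (2,6): δ = 11.30°  ✓
  (3,4): δ = 141.47°  ·
  (3,5): δ = 91.73°  ·
  (3,6): δ = 34.07°  ✓
  (4,5): δ = 130.26°  ·
  (4,6): δ = 72.60°  ·
  (5,6): δ = 122.33°  ·
antipodal pairs: 8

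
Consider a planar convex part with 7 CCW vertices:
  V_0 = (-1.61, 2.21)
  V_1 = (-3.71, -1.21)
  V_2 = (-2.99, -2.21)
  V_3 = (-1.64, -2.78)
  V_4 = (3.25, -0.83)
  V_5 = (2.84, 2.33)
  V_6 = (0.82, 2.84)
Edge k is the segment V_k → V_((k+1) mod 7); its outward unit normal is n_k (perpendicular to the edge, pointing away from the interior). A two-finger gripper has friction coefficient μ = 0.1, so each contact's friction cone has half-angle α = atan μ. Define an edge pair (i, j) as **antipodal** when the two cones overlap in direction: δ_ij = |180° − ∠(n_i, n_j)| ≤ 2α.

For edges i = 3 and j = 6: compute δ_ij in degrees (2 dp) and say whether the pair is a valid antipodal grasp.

δ = 7.21°, valid

α = atan 0.1 = 5.71°;  2α = 11.42°
edge 3: e_3 = (+4.89, +1.95);  n_3 = (+0.3704, -0.9289)
edge 6: e_6 = (-2.43, -0.63);  n_6 = (-0.2510, +0.9680)
∠(n_3, n_6) = 172.79°
δ = |180° − 172.79°| = 7.21°
7.21° ≤ 2α = 11.42°  →  valid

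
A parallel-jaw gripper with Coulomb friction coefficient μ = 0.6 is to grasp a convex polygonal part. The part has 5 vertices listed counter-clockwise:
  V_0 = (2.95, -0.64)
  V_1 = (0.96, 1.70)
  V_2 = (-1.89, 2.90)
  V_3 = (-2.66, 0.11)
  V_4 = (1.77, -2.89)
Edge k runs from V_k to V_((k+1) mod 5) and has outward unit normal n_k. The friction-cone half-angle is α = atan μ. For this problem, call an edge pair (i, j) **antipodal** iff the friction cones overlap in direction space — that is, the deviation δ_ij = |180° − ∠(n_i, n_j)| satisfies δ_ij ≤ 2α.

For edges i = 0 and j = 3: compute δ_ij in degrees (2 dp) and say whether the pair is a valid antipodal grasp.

δ = 15.52°, valid

α = atan 0.6 = 30.96°;  2α = 61.93°
edge 0: e_0 = (-1.99, +2.34);  n_0 = (+0.7618, +0.6478)
edge 3: e_3 = (+4.43, -3.00);  n_3 = (-0.5607, -0.8280)
∠(n_0, n_3) = 164.48°
δ = |180° − 164.48°| = 15.52°
15.52° ≤ 2α = 61.93°  →  valid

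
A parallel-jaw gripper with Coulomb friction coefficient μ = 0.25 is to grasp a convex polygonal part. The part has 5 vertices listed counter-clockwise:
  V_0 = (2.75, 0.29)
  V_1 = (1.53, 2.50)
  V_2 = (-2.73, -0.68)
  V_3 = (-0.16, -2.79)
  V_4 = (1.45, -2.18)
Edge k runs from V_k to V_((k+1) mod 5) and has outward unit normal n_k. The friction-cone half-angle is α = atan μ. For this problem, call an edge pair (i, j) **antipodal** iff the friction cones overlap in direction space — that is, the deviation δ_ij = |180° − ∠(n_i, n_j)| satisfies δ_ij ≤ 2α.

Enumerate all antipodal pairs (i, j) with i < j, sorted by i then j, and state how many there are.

α = atan 0.25 = 14.04°;  2α = 28.07°
n_0 = (+0.8755, +0.4833)
n_1 = (-0.5982, +0.8014)
n_2 = (-0.6345, -0.7729)
n_3 = (+0.3543, -0.9351)
n_4 = (+0.8849, -0.4657)
  (0,1): δ = 82.16°  ·
  (0,2): δ = 21.71°  ✓
  (0,3): δ = 81.85°  ·
  (0,4): δ = 123.34°  ·
  (1,2): δ = 76.13°  ·
  (1,3): δ = 15.99°  ✓
  (1,4): δ = 25.50°  ✓
  (2,3): δ = 119.86°  ·
  (2,4): δ = 78.37°  ·
  (3,4): δ = 138.51°  ·
antipodal pairs: 3

count = 3; pairs: (0,2), (1,3), (1,4)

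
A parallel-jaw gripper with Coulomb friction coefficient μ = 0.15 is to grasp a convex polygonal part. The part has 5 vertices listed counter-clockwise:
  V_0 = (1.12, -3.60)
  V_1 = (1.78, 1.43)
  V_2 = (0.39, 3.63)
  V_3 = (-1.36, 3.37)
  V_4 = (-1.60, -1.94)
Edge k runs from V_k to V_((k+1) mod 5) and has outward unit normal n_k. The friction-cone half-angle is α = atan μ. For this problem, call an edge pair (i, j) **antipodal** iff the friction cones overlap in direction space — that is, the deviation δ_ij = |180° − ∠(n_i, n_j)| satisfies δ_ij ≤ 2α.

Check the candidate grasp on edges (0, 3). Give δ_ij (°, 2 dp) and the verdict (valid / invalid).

δ = 4.89°, valid

α = atan 0.15 = 8.53°;  2α = 17.06°
edge 0: e_0 = (+0.66, +5.03);  n_0 = (+0.9915, -0.1301)
edge 3: e_3 = (-0.24, -5.31);  n_3 = (-0.9990, +0.0452)
∠(n_0, n_3) = 175.11°
δ = |180° − 175.11°| = 4.89°
4.89° ≤ 2α = 17.06°  →  valid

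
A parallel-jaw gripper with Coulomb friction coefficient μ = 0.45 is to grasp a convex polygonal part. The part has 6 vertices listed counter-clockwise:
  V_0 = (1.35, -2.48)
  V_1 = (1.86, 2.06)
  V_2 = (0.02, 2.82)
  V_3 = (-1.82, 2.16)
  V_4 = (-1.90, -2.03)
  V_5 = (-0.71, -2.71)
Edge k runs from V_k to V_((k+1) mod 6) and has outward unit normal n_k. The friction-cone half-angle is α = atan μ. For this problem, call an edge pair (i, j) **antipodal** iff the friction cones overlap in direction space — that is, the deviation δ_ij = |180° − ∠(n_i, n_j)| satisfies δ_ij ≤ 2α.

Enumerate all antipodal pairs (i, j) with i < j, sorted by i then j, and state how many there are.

count = 4; pairs: (0,3), (1,4), (1,5), (2,5)

α = atan 0.45 = 24.23°;  2α = 48.46°
n_0 = (+0.9937, -0.1116)
n_1 = (+0.3818, +0.9243)
n_2 = (-0.3376, +0.9413)
n_3 = (-0.9998, +0.0191)
n_4 = (-0.4961, -0.8682)
n_5 = (+0.1110, -0.9938)
  (0,1): δ = 106.03°  ·
  (0,2): δ = 63.86°  ·
  (0,3): δ = 5.32°  ✓
  (0,4): δ = 66.66°  ·
  (0,5): δ = 102.78°  ·
  (1,2): δ = 137.82°  ·
  (1,3): δ = 68.65°  ·
  (1,4): δ = 7.30°  ✓
  (1,5): δ = 28.81°  ✓
  (2,3): δ = 110.83°  ·
  (2,4): δ = 49.48°  ·
  (2,5): δ = 13.36°  ✓
  (3,4): δ = 118.65°  ·
  (3,5): δ = 82.54°  ·
  (4,5): δ = 143.88°  ·
antipodal pairs: 4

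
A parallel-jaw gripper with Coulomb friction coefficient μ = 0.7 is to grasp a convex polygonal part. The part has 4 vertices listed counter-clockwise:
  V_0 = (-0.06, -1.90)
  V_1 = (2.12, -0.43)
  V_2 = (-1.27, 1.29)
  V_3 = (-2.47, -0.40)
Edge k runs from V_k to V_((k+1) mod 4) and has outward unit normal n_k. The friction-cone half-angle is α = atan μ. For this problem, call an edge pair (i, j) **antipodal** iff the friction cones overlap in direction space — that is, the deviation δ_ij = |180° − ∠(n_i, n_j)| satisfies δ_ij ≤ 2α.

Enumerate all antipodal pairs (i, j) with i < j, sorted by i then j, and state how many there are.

α = atan 0.7 = 34.99°;  2α = 69.98°
n_0 = (+0.5591, -0.8291)
n_1 = (+0.4525, +0.8918)
n_2 = (-0.8154, +0.5790)
n_3 = (-0.5284, -0.8490)
  (0,1): δ = 60.89°  ✓
  (0,2): δ = 20.63°  ✓
  (0,3): δ = 114.11°  ·
  (1,2): δ = 98.47°  ·
  (1,3): δ = 5.00°  ✓
  (2,3): δ = 86.52°  ·
antipodal pairs: 3

count = 3; pairs: (0,1), (0,2), (1,3)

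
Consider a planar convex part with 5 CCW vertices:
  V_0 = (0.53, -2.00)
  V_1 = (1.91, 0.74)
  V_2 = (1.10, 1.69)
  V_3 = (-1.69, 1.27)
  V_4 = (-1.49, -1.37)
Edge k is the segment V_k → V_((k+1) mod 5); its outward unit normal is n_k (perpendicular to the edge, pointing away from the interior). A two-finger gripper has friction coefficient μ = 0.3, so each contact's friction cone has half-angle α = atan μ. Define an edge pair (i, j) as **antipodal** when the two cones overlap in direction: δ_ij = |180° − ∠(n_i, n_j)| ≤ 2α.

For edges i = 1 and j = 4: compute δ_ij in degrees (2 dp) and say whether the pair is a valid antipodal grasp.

α = atan 0.3 = 16.70°;  2α = 33.40°
edge 1: e_1 = (-0.81, +0.95);  n_1 = (+0.7610, +0.6488)
edge 4: e_4 = (+2.02, -0.63);  n_4 = (-0.2977, -0.9546)
∠(n_1, n_4) = 147.77°
δ = |180° − 147.77°| = 32.23°
32.23° ≤ 2α = 33.40°  →  valid

δ = 32.23°, valid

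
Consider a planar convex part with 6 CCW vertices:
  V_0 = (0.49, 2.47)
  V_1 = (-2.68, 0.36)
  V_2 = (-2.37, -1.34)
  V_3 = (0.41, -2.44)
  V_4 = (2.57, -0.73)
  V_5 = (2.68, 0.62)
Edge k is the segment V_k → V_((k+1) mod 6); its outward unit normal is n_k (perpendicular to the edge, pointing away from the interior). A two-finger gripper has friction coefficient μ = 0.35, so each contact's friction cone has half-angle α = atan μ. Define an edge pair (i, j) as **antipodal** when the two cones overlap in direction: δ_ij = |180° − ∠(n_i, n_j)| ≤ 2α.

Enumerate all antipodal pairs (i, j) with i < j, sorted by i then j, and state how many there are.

count = 3; pairs: (0,3), (1,4), (2,5)

α = atan 0.35 = 19.29°;  2α = 38.58°
n_0 = (-0.5541, +0.8325)
n_1 = (-0.9838, -0.1794)
n_2 = (-0.3679, -0.9299)
n_3 = (+0.6207, -0.7840)
n_4 = (+0.9967, -0.0812)
n_5 = (+0.6453, +0.7639)
  (0,1): δ = 113.31°  ·
  (0,2): δ = 55.24°  ·
  (0,3): δ = 4.72°  ✓
  (0,4): δ = 51.69°  ·
  (0,5): δ = 106.16°  ·
  (1,2): δ = 121.92°  ·
  (1,3): δ = 61.97°  ·
  (1,4): δ = 14.99°  ✓
  (1,5): δ = 39.48°  ·
  (2,3): δ = 120.04°  ·
  (2,4): δ = 73.07°  ·
  (2,5): δ = 18.60°  ✓
  (3,4): δ = 133.03°  ·
  (3,5): δ = 78.56°  ·
  (4,5): δ = 125.53°  ·
antipodal pairs: 3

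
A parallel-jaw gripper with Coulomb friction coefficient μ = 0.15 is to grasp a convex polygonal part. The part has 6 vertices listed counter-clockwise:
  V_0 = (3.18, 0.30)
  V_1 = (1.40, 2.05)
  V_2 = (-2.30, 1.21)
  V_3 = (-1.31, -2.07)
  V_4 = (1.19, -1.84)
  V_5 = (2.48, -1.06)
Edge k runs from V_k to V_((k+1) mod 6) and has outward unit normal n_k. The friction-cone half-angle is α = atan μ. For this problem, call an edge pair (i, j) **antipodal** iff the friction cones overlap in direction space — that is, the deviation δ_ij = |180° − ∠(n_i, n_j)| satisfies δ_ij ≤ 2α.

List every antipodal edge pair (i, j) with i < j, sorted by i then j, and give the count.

count = 1; pairs: (1,3)

α = atan 0.15 = 8.53°;  2α = 17.06°
n_0 = (+0.7011, +0.7131)
n_1 = (-0.2214, +0.9752)
n_2 = (-0.9573, -0.2890)
n_3 = (+0.0916, -0.9958)
n_4 = (+0.5174, -0.8557)
n_5 = (+0.8891, -0.4576)
  (0,1): δ = 122.70°  ·
  (0,2): δ = 28.69°  ·
  (0,3): δ = 49.77°  ·
  (0,4): δ = 75.67°  ·
  (0,5): δ = 107.28°  ·
  (1,2): δ = 86.00°  ·
  (1,3): δ = 7.53°  ✓
  (1,4): δ = 18.37°  ·
  (1,5): δ = 49.97°  ·
  (2,3): δ = 101.54°  ·
  (2,4): δ = 75.64°  ·
  (2,5): δ = 44.03°  ·
  (3,4): δ = 154.10°  ·
  (3,5): δ = 122.49°  ·
  (4,5): δ = 148.39°  ·
antipodal pairs: 1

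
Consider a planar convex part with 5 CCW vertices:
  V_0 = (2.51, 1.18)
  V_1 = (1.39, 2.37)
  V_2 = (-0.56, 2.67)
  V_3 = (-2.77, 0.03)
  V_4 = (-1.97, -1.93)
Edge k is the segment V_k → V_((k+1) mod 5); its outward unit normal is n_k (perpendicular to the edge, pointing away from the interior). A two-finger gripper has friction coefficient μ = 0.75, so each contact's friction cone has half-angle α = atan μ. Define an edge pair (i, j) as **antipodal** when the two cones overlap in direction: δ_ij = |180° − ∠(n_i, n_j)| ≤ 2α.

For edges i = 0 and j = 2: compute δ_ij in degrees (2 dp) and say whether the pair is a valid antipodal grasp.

α = atan 0.75 = 36.87°;  2α = 73.74°
edge 0: e_0 = (-1.12, +1.19);  n_0 = (+0.7282, +0.6854)
edge 2: e_2 = (-2.21, -2.64);  n_2 = (-0.7668, +0.6419)
∠(n_0, n_2) = 96.80°
δ = |180° − 96.80°| = 83.20°
83.20° > 2α = 73.74°  →  invalid

δ = 83.20°, invalid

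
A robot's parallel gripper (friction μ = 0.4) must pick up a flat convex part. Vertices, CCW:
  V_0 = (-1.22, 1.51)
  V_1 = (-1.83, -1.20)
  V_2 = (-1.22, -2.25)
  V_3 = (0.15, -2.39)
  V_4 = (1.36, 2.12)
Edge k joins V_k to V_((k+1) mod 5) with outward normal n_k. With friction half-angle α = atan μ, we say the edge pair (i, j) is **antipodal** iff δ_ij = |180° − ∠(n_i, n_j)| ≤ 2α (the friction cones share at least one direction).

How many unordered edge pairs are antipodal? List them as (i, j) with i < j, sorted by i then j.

count = 2; pairs: (0,3), (2,4)

α = atan 0.4 = 21.80°;  2α = 43.60°
n_0 = (-0.9756, +0.2196)
n_1 = (-0.8647, -0.5023)
n_2 = (-0.1017, -0.9948)
n_3 = (+0.9658, -0.2591)
n_4 = (-0.2301, +0.9732)
  (0,1): δ = 137.16°  ·
  (0,2): δ = 83.15°  ·
  (0,3): δ = 2.33°  ✓
  (0,4): δ = 115.99°  ·
  (1,2): δ = 125.99°  ·
  (1,3): δ = 45.17°  ·
  (1,4): δ = 73.15°  ·
  (2,3): δ = 99.18°  ·
  (2,4): δ = 19.14°  ✓
  (3,4): δ = 61.68°  ·
antipodal pairs: 2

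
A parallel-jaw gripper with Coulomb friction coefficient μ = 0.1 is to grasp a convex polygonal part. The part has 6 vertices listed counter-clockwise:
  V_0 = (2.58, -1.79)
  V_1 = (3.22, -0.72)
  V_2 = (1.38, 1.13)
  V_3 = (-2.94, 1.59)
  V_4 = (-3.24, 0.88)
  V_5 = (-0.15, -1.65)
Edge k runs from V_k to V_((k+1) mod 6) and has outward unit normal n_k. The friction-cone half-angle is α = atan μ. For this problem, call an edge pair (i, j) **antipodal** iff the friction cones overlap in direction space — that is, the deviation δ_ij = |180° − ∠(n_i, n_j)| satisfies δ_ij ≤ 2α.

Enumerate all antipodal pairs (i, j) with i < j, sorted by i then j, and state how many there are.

α = atan 0.1 = 5.71°;  2α = 11.42°
n_0 = (+0.8582, -0.5133)
n_1 = (+0.7090, +0.7052)
n_2 = (+0.1059, +0.9944)
n_3 = (-0.9211, +0.3892)
n_4 = (-0.6335, -0.7737)
n_5 = (-0.0512, -0.9987)
  (0,1): δ = 104.27°  ·
  (0,2): δ = 65.19°  ·
  (0,3): δ = 7.98°  ✓
  (0,4): δ = 81.58°  ·
  (0,5): δ = 117.95°  ·
  (1,2): δ = 140.92°  ·
  (1,3): δ = 67.75°  ·
  (1,4): δ = 5.85°  ✓
  (1,5): δ = 42.22°  ·
  (2,3): δ = 106.83°  ·
  (2,4): δ = 33.23°  ·
  (2,5): δ = 3.14°  ✓
  (3,4): δ = 106.40°  ·
  (3,5): δ = 70.03°  ·
  (4,5): δ = 143.63°  ·
antipodal pairs: 3

count = 3; pairs: (0,3), (1,4), (2,5)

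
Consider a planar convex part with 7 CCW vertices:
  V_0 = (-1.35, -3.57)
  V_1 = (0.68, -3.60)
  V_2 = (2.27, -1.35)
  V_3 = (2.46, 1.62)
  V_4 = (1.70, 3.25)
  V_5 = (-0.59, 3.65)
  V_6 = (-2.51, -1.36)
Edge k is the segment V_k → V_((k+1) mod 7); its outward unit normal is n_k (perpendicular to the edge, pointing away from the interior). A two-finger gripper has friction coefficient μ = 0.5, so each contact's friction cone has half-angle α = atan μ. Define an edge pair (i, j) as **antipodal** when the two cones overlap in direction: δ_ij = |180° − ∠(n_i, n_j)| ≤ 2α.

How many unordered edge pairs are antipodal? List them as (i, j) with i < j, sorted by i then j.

α = atan 0.5 = 26.57°;  2α = 53.13°
n_0 = (-0.0148, -0.9999)
n_1 = (+0.8167, -0.5771)
n_2 = (+0.9980, -0.0638)
n_3 = (+0.9063, +0.4226)
n_4 = (+0.1721, +0.9851)
n_5 = (-0.9338, +0.3579)
n_6 = (-0.8854, -0.4648)
  (0,1): δ = 124.40°  ·
  (0,2): δ = 92.81°  ·
  (0,3): δ = 64.16°  ·
  (0,4): δ = 9.06°  ✓
  (0,5): δ = 69.88°  ·
  (0,6): δ = 118.54°  ·
  (1,2): δ = 148.41°  ·
  (1,3): δ = 119.75°  ·
  (1,4): δ = 64.66°  ·
  (1,5): δ = 14.28°  ✓
  (1,6): δ = 62.94°  ·
  (2,3): δ = 151.34°  ·
  (2,4): δ = 96.25°  ·
  (2,5): δ = 17.31°  ✓
  (2,6): δ = 31.35°  ✓
  (3,4): δ = 124.91°  ·
  (3,5): δ = 45.97°  ✓
  (3,6): δ = 2.70°  ✓
  (4,5): δ = 101.06°  ·
  (4,6): δ = 52.40°  ✓
  (5,6): δ = 131.34°  ·
antipodal pairs: 7

count = 7; pairs: (0,4), (1,5), (2,5), (2,6), (3,5), (3,6), (4,6)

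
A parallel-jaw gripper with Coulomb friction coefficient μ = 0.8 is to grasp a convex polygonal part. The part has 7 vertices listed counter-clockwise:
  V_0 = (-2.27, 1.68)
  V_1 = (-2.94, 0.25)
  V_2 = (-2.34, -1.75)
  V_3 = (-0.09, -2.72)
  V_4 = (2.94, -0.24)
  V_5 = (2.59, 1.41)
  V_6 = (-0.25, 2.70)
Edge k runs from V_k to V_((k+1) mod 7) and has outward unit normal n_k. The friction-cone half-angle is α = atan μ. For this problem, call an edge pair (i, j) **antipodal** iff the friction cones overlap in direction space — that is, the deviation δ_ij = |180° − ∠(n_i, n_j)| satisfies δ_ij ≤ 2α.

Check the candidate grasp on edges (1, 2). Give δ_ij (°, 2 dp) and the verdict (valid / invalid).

δ = 130.02°, invalid

α = atan 0.8 = 38.66°;  2α = 77.32°
edge 1: e_1 = (+0.60, -2.00);  n_1 = (-0.9578, -0.2873)
edge 2: e_2 = (+2.25, -0.97);  n_2 = (-0.3959, -0.9183)
∠(n_1, n_2) = 49.98°
δ = |180° − 49.98°| = 130.02°
130.02° > 2α = 77.32°  →  invalid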